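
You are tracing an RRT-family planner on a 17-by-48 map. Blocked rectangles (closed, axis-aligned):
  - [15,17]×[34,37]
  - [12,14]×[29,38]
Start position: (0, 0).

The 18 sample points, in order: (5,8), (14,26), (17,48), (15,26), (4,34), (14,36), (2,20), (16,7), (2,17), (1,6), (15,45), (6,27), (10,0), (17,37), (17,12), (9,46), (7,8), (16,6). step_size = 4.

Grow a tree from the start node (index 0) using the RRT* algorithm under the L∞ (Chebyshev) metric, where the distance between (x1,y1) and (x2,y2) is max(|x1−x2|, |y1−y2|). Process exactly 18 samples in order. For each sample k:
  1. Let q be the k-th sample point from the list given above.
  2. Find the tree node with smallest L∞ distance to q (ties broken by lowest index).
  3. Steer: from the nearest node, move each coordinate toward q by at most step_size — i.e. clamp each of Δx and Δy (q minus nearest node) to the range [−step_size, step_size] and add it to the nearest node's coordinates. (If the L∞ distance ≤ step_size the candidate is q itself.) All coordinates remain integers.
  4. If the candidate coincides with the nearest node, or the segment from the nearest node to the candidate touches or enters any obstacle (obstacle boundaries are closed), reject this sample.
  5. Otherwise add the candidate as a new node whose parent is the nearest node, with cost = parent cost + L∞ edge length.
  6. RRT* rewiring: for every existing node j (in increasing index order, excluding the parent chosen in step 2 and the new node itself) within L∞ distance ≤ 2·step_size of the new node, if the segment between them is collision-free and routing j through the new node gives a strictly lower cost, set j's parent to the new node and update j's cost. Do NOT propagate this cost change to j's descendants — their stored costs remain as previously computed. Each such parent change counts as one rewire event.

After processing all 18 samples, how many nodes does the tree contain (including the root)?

Node count: 18

1. q=(5,8) nearest=0 d=8 new=(4,4) → add node 1 parent=0 cost=4
2. q=(14,26) nearest=1 d=22 new=(8,8) → add node 2 parent=1 cost=8
3. q=(17,48) nearest=2 d=40 new=(12,12) → add node 3 parent=2 cost=12
4. q=(15,26) nearest=3 d=14 new=(15,16) → add node 4 parent=3 cost=16
5. q=(4,34) nearest=4 d=18 new=(11,20) → add node 5 parent=4 cost=20
6. q=(14,36) nearest=5 d=16 new=(14,24) → add node 6 parent=5 cost=24
7. q=(2,20) nearest=5 d=9 new=(7,20) → add node 7 parent=5 cost=24
8. q=(16,7) nearest=3 d=5 new=(16,8) → add node 8 parent=3 cost=16
9. q=(2,17) nearest=7 d=5 new=(3,17) → add node 9 parent=7 cost=28
10. q=(1,6) nearest=1 d=3 new=(1,6) → add node 10 parent=1 cost=7
11. q=(15,45) nearest=6 d=21 new=(15,28) → add node 11 parent=6 cost=28
12. q=(6,27) nearest=5 d=7 new=(7,24) → add node 12 parent=5 cost=24
13. q=(10,0) nearest=1 d=6 new=(8,0) → add node 13 parent=1 cost=8
14. q=(17,37) nearest=11 d=9 new=(17,32) → add node 14 parent=11 cost=32
15. q=(17,12) nearest=4 d=4 new=(17,12) → add node 15 parent=4 cost=20
16. q=(9,46) nearest=14 d=14 new=(13,36) → blocked by [15,17]×[34,37], reject
17. q=(7,8) nearest=2 d=1 new=(7,8) → add node 16 parent=2 cost=9
18. q=(16,6) nearest=8 d=2 new=(16,6) → add node 17 parent=8 cost=18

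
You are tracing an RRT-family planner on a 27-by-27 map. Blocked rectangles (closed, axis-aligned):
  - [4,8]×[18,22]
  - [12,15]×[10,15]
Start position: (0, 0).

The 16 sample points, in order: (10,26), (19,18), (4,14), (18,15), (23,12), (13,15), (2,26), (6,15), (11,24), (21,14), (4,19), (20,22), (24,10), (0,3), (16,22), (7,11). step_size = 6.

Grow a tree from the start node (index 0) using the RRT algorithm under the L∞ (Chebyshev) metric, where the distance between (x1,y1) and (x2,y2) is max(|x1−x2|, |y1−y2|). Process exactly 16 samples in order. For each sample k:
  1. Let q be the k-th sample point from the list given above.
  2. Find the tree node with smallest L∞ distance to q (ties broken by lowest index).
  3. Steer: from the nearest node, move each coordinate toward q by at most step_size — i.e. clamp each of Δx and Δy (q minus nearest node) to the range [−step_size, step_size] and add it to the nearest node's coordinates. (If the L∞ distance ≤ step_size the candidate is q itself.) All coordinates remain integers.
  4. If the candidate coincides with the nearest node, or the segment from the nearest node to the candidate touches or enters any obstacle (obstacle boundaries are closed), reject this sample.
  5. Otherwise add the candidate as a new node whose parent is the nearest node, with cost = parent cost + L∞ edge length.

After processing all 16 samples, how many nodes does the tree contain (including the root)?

1. q=(10,26) nearest=0 d=26 new=(6,6) → add node 1 parent=0 cost=6
2. q=(19,18) nearest=1 d=13 new=(12,12) → blocked by [12,15]×[10,15], reject
3. q=(4,14) nearest=1 d=8 new=(4,12) → add node 2 parent=1 cost=12
4. q=(18,15) nearest=1 d=12 new=(12,12) → blocked by [12,15]×[10,15], reject
5. q=(23,12) nearest=1 d=17 new=(12,12) → blocked by [12,15]×[10,15], reject
6. q=(13,15) nearest=1 d=9 new=(12,12) → blocked by [12,15]×[10,15], reject
7. q=(2,26) nearest=2 d=14 new=(2,18) → add node 3 parent=2 cost=18
8. q=(6,15) nearest=2 d=3 new=(6,15) → add node 4 parent=2 cost=15
9. q=(11,24) nearest=3 d=9 new=(8,24) → blocked by [4,8]×[18,22], reject
10. q=(21,14) nearest=1 d=15 new=(12,12) → blocked by [12,15]×[10,15], reject
11. q=(4,19) nearest=3 d=2 new=(4,19) → blocked by [4,8]×[18,22], reject
12. q=(20,22) nearest=4 d=14 new=(12,21) → add node 5 parent=4 cost=21
13. q=(24,10) nearest=5 d=12 new=(18,15) → add node 6 parent=5 cost=27
14. q=(0,3) nearest=0 d=3 new=(0,3) → add node 7 parent=0 cost=3
15. q=(16,22) nearest=5 d=4 new=(16,22) → add node 8 parent=5 cost=25
16. q=(7,11) nearest=2 d=3 new=(7,11) → add node 9 parent=2 cost=15

Node count: 10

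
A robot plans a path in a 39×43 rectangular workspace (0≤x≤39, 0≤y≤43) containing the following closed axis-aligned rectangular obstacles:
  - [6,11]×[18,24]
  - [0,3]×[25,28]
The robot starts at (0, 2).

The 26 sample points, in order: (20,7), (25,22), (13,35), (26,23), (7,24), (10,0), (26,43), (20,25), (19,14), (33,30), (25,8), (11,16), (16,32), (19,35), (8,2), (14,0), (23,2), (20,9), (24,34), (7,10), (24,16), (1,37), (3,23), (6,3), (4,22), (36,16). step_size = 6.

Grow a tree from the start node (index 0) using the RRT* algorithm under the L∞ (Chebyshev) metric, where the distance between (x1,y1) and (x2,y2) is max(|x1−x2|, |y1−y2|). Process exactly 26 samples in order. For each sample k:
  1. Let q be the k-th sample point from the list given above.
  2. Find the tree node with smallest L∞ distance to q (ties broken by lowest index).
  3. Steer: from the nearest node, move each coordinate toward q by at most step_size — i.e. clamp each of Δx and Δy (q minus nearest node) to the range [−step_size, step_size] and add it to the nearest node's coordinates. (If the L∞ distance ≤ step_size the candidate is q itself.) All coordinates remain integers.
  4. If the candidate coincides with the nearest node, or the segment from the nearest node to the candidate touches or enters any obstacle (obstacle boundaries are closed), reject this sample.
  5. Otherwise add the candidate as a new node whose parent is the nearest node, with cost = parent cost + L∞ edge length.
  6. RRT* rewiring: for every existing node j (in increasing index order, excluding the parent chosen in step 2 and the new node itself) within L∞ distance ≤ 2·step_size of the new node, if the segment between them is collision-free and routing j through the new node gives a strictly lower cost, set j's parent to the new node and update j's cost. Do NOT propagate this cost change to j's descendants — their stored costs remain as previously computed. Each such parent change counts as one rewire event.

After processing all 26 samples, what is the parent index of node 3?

Parent of node 3: 2

1. q=(20,7) nearest=0 d=20 new=(6,7) → add node 1 parent=0 cost=6
2. q=(25,22) nearest=1 d=19 new=(12,13) → add node 2 parent=1 cost=12
3. q=(13,35) nearest=2 d=22 new=(13,19) → add node 3 parent=2 cost=18
4. q=(26,23) nearest=3 d=13 new=(19,23) → add node 4 parent=3 cost=24
5. q=(7,24) nearest=3 d=6 new=(7,24) → blocked by [6,11]×[18,24], reject
6. q=(10,0) nearest=1 d=7 new=(10,1) → add node 5 parent=1 cost=12
7. q=(26,43) nearest=4 d=20 new=(25,29) → add node 6 parent=4 cost=30
8. q=(20,25) nearest=4 d=2 new=(20,25) → add node 7 parent=4 cost=26
9. q=(19,14) nearest=3 d=6 new=(19,14) → add node 8 parent=3 cost=24
10. q=(33,30) nearest=6 d=8 new=(31,30) → add node 9 parent=6 cost=36
11. q=(25,8) nearest=8 d=6 new=(25,8) → add node 10 parent=8 cost=30
12. q=(11,16) nearest=2 d=3 new=(11,16) → add node 11 parent=2 cost=15; rewire 4→11 (23<24); rewire 7→11 (24<26); rewire 8→11 (23<24)
13. q=(16,32) nearest=7 d=7 new=(16,31) → add node 12 parent=7 cost=30
14. q=(19,35) nearest=12 d=4 new=(19,35) → add node 13 parent=12 cost=34
15. q=(8,2) nearest=5 d=2 new=(8,2) → add node 14 parent=5 cost=14
16. q=(14,0) nearest=5 d=4 new=(14,0) → add node 15 parent=5 cost=16; rewire 10→15 (27<30)
17. q=(23,2) nearest=10 d=6 new=(23,2) → add node 16 parent=10 cost=33
18. q=(20,9) nearest=8 d=5 new=(20,9) → add node 17 parent=8 cost=28
19. q=(24,34) nearest=6 d=5 new=(24,34) → add node 18 parent=6 cost=35
20. q=(7,10) nearest=1 d=3 new=(7,10) → add node 19 parent=1 cost=9; rewire 8→19 (21<23)
21. q=(24,16) nearest=8 d=5 new=(24,16) → add node 20 parent=8 cost=26
22. q=(1,37) nearest=12 d=15 new=(10,37) → add node 21 parent=12 cost=36
23. q=(3,23) nearest=11 d=8 new=(5,22) → blocked by [6,11]×[18,24], reject
24. q=(6,3) nearest=14 d=2 new=(6,3) → add node 22 parent=14 cost=16
25. q=(4,22) nearest=11 d=7 new=(5,22) → blocked by [6,11]×[18,24], reject
26. q=(36,16) nearest=10 d=11 new=(31,14) → add node 23 parent=10 cost=33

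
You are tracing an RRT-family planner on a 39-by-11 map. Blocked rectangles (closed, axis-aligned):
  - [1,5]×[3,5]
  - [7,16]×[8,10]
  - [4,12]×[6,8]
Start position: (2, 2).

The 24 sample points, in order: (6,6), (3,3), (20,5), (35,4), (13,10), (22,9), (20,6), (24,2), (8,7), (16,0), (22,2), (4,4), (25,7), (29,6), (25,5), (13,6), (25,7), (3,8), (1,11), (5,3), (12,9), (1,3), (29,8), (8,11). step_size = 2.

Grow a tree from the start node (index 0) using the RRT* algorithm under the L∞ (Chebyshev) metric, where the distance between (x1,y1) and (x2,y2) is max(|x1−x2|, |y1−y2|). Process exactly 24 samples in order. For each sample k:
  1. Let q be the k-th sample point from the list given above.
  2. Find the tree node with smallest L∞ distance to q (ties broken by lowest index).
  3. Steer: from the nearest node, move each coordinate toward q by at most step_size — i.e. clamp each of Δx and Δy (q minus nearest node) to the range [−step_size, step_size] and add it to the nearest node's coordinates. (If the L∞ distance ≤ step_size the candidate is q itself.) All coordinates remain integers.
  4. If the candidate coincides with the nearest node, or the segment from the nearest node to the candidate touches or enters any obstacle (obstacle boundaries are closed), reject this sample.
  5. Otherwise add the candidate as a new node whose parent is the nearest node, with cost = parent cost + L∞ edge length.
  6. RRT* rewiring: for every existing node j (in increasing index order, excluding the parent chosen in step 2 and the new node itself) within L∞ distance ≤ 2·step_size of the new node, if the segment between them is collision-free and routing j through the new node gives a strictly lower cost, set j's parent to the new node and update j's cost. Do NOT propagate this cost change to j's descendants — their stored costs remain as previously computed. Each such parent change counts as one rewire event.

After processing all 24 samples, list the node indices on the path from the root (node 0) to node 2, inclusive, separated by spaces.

1. q=(6,6) nearest=0 d=4 new=(4,4) → blocked by [1,5]×[3,5], reject
2. q=(3,3) nearest=0 d=1 new=(3,3) → blocked by [1,5]×[3,5], reject
3. q=(20,5) nearest=0 d=18 new=(4,4) → blocked by [1,5]×[3,5], reject
4. q=(35,4) nearest=0 d=33 new=(4,4) → blocked by [1,5]×[3,5], reject
5. q=(13,10) nearest=0 d=11 new=(4,4) → blocked by [1,5]×[3,5], reject
6. q=(22,9) nearest=0 d=20 new=(4,4) → blocked by [1,5]×[3,5], reject
7. q=(20,6) nearest=0 d=18 new=(4,4) → blocked by [1,5]×[3,5], reject
8. q=(24,2) nearest=0 d=22 new=(4,2) → add node 1 parent=0 cost=2
9. q=(8,7) nearest=1 d=5 new=(6,4) → blocked by [1,5]×[3,5], reject
10. q=(16,0) nearest=1 d=12 new=(6,0) → add node 2 parent=1 cost=4
11. q=(22,2) nearest=2 d=16 new=(8,2) → add node 3 parent=2 cost=6
12. q=(4,4) nearest=0 d=2 new=(4,4) → blocked by [1,5]×[3,5], reject
13. q=(25,7) nearest=3 d=17 new=(10,4) → add node 4 parent=3 cost=8
14. q=(29,6) nearest=4 d=19 new=(12,6) → blocked by [4,12]×[6,8], reject
15. q=(25,5) nearest=4 d=15 new=(12,5) → add node 5 parent=4 cost=10
16. q=(13,6) nearest=5 d=1 new=(13,6) → add node 6 parent=5 cost=11
17. q=(25,7) nearest=6 d=12 new=(15,7) → add node 7 parent=6 cost=13
18. q=(3,8) nearest=0 d=6 new=(3,4) → blocked by [1,5]×[3,5], reject
19. q=(1,11) nearest=0 d=9 new=(1,4) → blocked by [1,5]×[3,5], reject
20. q=(5,3) nearest=1 d=1 new=(5,3) → blocked by [1,5]×[3,5], reject
21. q=(12,9) nearest=6 d=3 new=(12,8) → blocked by [7,16]×[8,10], reject
22. q=(1,3) nearest=0 d=1 new=(1,3) → blocked by [1,5]×[3,5], reject
23. q=(29,8) nearest=7 d=14 new=(17,8) → add node 8 parent=7 cost=15
24. q=(8,11) nearest=6 d=5 new=(11,8) → blocked by [7,16]×[8,10], reject

Path: 0 1 2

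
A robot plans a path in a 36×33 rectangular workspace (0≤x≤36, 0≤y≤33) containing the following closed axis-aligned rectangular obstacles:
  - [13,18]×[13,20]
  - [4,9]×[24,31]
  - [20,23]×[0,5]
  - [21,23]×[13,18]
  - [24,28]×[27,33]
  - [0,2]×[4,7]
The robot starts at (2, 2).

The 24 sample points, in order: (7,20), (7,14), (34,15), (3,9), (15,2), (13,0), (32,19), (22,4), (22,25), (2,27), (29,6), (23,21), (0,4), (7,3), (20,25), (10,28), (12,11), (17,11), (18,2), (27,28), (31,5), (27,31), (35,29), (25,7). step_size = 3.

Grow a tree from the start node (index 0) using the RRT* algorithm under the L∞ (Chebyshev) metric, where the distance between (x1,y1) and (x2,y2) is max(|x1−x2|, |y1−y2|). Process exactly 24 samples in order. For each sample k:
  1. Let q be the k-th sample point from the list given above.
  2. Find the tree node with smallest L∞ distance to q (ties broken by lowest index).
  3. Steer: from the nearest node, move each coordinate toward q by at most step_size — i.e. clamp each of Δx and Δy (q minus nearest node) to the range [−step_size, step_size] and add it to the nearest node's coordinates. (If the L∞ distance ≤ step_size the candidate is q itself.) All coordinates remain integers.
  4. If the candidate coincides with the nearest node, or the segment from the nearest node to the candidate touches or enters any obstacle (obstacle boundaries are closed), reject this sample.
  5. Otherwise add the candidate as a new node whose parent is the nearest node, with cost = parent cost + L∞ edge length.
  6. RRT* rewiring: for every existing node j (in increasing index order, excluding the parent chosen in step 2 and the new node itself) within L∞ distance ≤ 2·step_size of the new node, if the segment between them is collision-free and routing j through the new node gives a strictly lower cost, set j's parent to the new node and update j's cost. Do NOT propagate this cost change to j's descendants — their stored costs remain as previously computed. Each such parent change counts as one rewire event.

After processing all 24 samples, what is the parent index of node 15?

1. q=(7,20) nearest=0 d=18 new=(5,5) → add node 1 parent=0 cost=3
2. q=(7,14) nearest=1 d=9 new=(7,8) → add node 2 parent=1 cost=6
3. q=(34,15) nearest=2 d=27 new=(10,11) → add node 3 parent=2 cost=9
4. q=(3,9) nearest=1 d=4 new=(3,8) → add node 4 parent=1 cost=6
5. q=(15,2) nearest=2 d=8 new=(10,5) → add node 5 parent=2 cost=9
6. q=(13,0) nearest=5 d=5 new=(13,2) → add node 6 parent=5 cost=12
7. q=(32,19) nearest=6 d=19 new=(16,5) → add node 7 parent=6 cost=15
8. q=(22,4) nearest=7 d=6 new=(19,4) → add node 8 parent=7 cost=18
9. q=(22,25) nearest=3 d=14 new=(13,14) → blocked by [13,18]×[13,20], reject
10. q=(2,27) nearest=3 d=16 new=(7,14) → add node 9 parent=3 cost=12
11. q=(29,6) nearest=8 d=10 new=(22,6) → blocked by [20,23]×[0,5], reject
12. q=(23,21) nearest=3 d=13 new=(13,14) → blocked by [13,18]×[13,20], reject
13. q=(0,4) nearest=0 d=2 new=(0,4) → blocked by [0,2]×[4,7], reject
14. q=(7,3) nearest=1 d=2 new=(7,3) → add node 10 parent=1 cost=5; rewire 5→10 (8<9); rewire 6→10 (11<12)
15. q=(20,25) nearest=9 d=13 new=(10,17) → add node 11 parent=9 cost=15
16. q=(10,28) nearest=11 d=11 new=(10,20) → add node 12 parent=11 cost=18
17. q=(12,11) nearest=3 d=2 new=(12,11) → add node 13 parent=3 cost=11
18. q=(17,11) nearest=13 d=5 new=(15,11) → add node 14 parent=13 cost=14
19. q=(18,2) nearest=8 d=2 new=(18,2) → add node 15 parent=8 cost=20
20. q=(27,28) nearest=3 d=17 new=(13,14) → blocked by [13,18]×[13,20], reject
21. q=(31,5) nearest=8 d=12 new=(22,5) → blocked by [20,23]×[0,5], reject
22. q=(27,31) nearest=11 d=17 new=(13,20) → blocked by [13,18]×[13,20], reject
23. q=(35,29) nearest=14 d=20 new=(18,14) → blocked by [13,18]×[13,20], reject
24. q=(25,7) nearest=8 d=6 new=(22,7) → blocked by [20,23]×[0,5], reject

Parent of node 15: 8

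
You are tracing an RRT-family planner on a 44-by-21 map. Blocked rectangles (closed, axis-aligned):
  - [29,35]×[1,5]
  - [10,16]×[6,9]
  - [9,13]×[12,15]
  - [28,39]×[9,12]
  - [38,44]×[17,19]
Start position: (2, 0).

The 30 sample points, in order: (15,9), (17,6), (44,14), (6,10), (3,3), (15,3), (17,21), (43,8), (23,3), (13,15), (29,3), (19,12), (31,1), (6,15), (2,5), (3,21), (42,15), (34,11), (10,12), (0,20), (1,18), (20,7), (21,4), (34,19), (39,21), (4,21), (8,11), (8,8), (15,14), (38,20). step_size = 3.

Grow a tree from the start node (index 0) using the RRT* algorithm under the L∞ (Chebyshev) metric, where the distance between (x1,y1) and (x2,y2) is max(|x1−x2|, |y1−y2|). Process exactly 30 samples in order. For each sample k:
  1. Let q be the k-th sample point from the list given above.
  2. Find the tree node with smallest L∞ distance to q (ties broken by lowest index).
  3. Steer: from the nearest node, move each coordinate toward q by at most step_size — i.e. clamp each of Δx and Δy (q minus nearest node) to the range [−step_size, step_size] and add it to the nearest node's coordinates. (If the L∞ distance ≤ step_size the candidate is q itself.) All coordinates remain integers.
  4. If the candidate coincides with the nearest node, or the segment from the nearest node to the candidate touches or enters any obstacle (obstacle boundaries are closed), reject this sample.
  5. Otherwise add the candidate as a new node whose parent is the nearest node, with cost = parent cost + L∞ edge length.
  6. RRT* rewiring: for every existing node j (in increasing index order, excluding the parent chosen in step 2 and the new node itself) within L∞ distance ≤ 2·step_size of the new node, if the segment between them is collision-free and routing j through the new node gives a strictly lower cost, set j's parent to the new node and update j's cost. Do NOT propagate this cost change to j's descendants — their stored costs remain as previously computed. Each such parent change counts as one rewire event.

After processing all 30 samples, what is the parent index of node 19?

1. q=(15,9) nearest=0 d=13 new=(5,3) → add node 1 parent=0 cost=3
2. q=(17,6) nearest=1 d=12 new=(8,6) → add node 2 parent=1 cost=6
3. q=(44,14) nearest=2 d=36 new=(11,9) → blocked by [10,16]×[6,9], reject
4. q=(6,10) nearest=2 d=4 new=(6,9) → add node 3 parent=2 cost=9
5. q=(3,3) nearest=1 d=2 new=(3,3) → add node 4 parent=1 cost=5
6. q=(15,3) nearest=2 d=7 new=(11,3) → add node 5 parent=2 cost=9
7. q=(17,21) nearest=3 d=12 new=(9,12) → blocked by [9,13]×[12,15], reject
8. q=(43,8) nearest=5 d=32 new=(14,6) → blocked by [10,16]×[6,9], reject
9. q=(23,3) nearest=5 d=12 new=(14,3) → add node 6 parent=5 cost=12
10. q=(13,15) nearest=3 d=7 new=(9,12) → blocked by [9,13]×[12,15], reject
11. q=(29,3) nearest=6 d=15 new=(17,3) → add node 7 parent=6 cost=15
12. q=(19,12) nearest=5 d=9 new=(14,6) → blocked by [10,16]×[6,9], reject
13. q=(31,1) nearest=7 d=14 new=(20,1) → add node 8 parent=7 cost=18
14. q=(6,15) nearest=3 d=6 new=(6,12) → add node 9 parent=3 cost=12
15. q=(2,5) nearest=4 d=2 new=(2,5) → add node 10 parent=4 cost=7
16. q=(3,21) nearest=9 d=9 new=(3,15) → add node 11 parent=9 cost=15
17. q=(42,15) nearest=8 d=22 new=(23,4) → add node 12 parent=8 cost=21
18. q=(34,11) nearest=12 d=11 new=(26,7) → add node 13 parent=12 cost=24
19. q=(10,12) nearest=3 d=4 new=(9,12) → blocked by [9,13]×[12,15], reject
20. q=(0,20) nearest=11 d=5 new=(0,18) → add node 14 parent=11 cost=18
21. q=(1,18) nearest=14 d=1 new=(1,18) → add node 15 parent=14 cost=19
22. q=(20,7) nearest=12 d=3 new=(20,7) → add node 16 parent=12 cost=24
23. q=(21,4) nearest=12 d=2 new=(21,4) → add node 17 parent=12 cost=23
24. q=(34,19) nearest=13 d=12 new=(29,10) → blocked by [28,39]×[9,12], reject
25. q=(39,21) nearest=13 d=14 new=(29,10) → blocked by [28,39]×[9,12], reject
26. q=(4,21) nearest=15 d=3 new=(4,21) → add node 18 parent=15 cost=22
27. q=(8,11) nearest=3 d=2 new=(8,11) → add node 19 parent=3 cost=11
28. q=(8,8) nearest=2 d=2 new=(8,8) → add node 20 parent=2 cost=8
29. q=(15,14) nearest=16 d=7 new=(17,10) → add node 21 parent=16 cost=27
30. q=(38,20) nearest=13 d=13 new=(29,10) → blocked by [28,39]×[9,12], reject

Parent of node 19: 3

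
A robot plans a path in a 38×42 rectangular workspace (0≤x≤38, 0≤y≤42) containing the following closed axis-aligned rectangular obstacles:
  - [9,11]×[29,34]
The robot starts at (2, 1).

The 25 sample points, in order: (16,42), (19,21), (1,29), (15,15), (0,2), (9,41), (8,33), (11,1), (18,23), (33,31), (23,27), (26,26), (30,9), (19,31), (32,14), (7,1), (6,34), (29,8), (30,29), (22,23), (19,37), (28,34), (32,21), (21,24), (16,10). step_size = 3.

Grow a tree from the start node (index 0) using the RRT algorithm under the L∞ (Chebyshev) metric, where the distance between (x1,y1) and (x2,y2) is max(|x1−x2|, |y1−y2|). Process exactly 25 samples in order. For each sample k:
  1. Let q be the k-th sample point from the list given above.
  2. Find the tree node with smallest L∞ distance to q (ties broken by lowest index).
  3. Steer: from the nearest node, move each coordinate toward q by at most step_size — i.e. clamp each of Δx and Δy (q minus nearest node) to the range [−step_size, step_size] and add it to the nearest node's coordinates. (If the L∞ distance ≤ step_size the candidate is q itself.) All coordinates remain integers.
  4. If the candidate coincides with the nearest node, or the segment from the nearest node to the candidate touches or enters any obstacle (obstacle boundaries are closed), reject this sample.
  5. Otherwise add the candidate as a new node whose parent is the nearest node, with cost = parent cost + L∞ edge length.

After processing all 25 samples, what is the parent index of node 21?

Parent of node 21: 14

1. q=(16,42) nearest=0 d=41 new=(5,4) → add node 1 parent=0 cost=3
2. q=(19,21) nearest=1 d=17 new=(8,7) → add node 2 parent=1 cost=6
3. q=(1,29) nearest=2 d=22 new=(5,10) → add node 3 parent=2 cost=9
4. q=(15,15) nearest=2 d=8 new=(11,10) → add node 4 parent=2 cost=9
5. q=(0,2) nearest=0 d=2 new=(0,2) → add node 5 parent=0 cost=2
6. q=(9,41) nearest=3 d=31 new=(8,13) → add node 6 parent=3 cost=12
7. q=(8,33) nearest=6 d=20 new=(8,16) → add node 7 parent=6 cost=15
8. q=(11,1) nearest=1 d=6 new=(8,1) → add node 8 parent=1 cost=6
9. q=(18,23) nearest=6 d=10 new=(11,16) → add node 9 parent=6 cost=15
10. q=(33,31) nearest=4 d=22 new=(14,13) → add node 10 parent=4 cost=12
11. q=(23,27) nearest=9 d=12 new=(14,19) → add node 11 parent=9 cost=18
12. q=(26,26) nearest=11 d=12 new=(17,22) → add node 12 parent=11 cost=21
13. q=(30,9) nearest=12 d=13 new=(20,19) → add node 13 parent=12 cost=24
14. q=(19,31) nearest=12 d=9 new=(19,25) → add node 14 parent=12 cost=24
15. q=(32,14) nearest=13 d=12 new=(23,16) → add node 15 parent=13 cost=27
16. q=(7,1) nearest=8 d=1 new=(7,1) → add node 16 parent=8 cost=7
17. q=(6,34) nearest=12 d=12 new=(14,25) → add node 17 parent=12 cost=24
18. q=(29,8) nearest=15 d=8 new=(26,13) → add node 18 parent=15 cost=30
19. q=(30,29) nearest=13 d=10 new=(23,22) → add node 19 parent=13 cost=27
20. q=(22,23) nearest=19 d=1 new=(22,23) → add node 20 parent=19 cost=28
21. q=(19,37) nearest=14 d=12 new=(19,28) → add node 21 parent=14 cost=27
22. q=(28,34) nearest=14 d=9 new=(22,28) → add node 22 parent=14 cost=27
23. q=(32,21) nearest=18 d=8 new=(29,16) → add node 23 parent=18 cost=33
24. q=(21,24) nearest=20 d=1 new=(21,24) → add node 24 parent=20 cost=29
25. q=(16,10) nearest=10 d=3 new=(16,10) → add node 25 parent=10 cost=15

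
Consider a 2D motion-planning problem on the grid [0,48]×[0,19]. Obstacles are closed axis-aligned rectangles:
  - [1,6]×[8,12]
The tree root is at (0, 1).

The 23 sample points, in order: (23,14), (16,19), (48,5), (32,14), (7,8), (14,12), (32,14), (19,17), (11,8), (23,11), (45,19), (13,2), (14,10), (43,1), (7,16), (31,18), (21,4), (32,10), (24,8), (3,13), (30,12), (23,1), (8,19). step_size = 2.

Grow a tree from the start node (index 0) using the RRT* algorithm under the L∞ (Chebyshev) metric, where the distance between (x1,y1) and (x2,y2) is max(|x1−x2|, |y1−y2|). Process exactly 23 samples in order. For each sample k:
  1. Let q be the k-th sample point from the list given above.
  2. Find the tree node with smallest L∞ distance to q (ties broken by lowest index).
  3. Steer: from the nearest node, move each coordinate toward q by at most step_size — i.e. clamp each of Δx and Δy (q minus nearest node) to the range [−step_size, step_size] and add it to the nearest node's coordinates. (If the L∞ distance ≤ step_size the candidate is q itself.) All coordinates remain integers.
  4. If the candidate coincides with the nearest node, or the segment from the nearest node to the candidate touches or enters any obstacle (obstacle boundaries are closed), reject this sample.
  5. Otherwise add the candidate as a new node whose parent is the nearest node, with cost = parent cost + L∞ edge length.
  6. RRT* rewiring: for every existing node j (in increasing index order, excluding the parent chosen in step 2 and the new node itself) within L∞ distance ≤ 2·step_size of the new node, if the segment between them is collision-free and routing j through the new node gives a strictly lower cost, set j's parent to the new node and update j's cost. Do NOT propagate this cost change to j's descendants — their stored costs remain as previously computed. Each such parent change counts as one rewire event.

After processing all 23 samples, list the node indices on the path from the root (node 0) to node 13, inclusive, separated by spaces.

1. q=(23,14) nearest=0 d=23 new=(2,3) → add node 1 parent=0 cost=2
2. q=(16,19) nearest=1 d=16 new=(4,5) → add node 2 parent=1 cost=4
3. q=(48,5) nearest=2 d=44 new=(6,5) → add node 3 parent=2 cost=6
4. q=(32,14) nearest=3 d=26 new=(8,7) → add node 4 parent=3 cost=8
5. q=(7,8) nearest=4 d=1 new=(7,8) → add node 5 parent=4 cost=9
6. q=(14,12) nearest=4 d=6 new=(10,9) → add node 6 parent=4 cost=10
7. q=(32,14) nearest=6 d=22 new=(12,11) → add node 7 parent=6 cost=12
8. q=(19,17) nearest=7 d=7 new=(14,13) → add node 8 parent=7 cost=14
9. q=(11,8) nearest=6 d=1 new=(11,8) → add node 9 parent=6 cost=11
10. q=(23,11) nearest=8 d=9 new=(16,11) → add node 10 parent=8 cost=16
11. q=(45,19) nearest=10 d=29 new=(18,13) → add node 11 parent=10 cost=18
12. q=(13,2) nearest=4 d=5 new=(10,5) → add node 12 parent=4 cost=10
13. q=(14,10) nearest=7 d=2 new=(14,10) → add node 13 parent=7 cost=14
14. q=(43,1) nearest=11 d=25 new=(20,11) → add node 14 parent=11 cost=20
15. q=(7,16) nearest=7 d=5 new=(10,13) → add node 15 parent=7 cost=14
16. q=(31,18) nearest=14 d=11 new=(22,13) → add node 16 parent=14 cost=22
17. q=(21,4) nearest=10 d=7 new=(18,9) → add node 17 parent=10 cost=18
18. q=(32,10) nearest=16 d=10 new=(24,11) → add node 18 parent=16 cost=24
19. q=(24,8) nearest=18 d=3 new=(24,9) → add node 19 parent=18 cost=26
20. q=(3,13) nearest=5 d=5 new=(5,10) → blocked by [1,6]×[8,12], reject
21. q=(30,12) nearest=18 d=6 new=(26,12) → add node 20 parent=18 cost=26
22. q=(23,1) nearest=17 d=8 new=(20,7) → add node 21 parent=17 cost=20; rewire 19→21 (24<26)
23. q=(8,19) nearest=8 d=6 new=(12,15) → add node 22 parent=8 cost=16

Path: 0 1 2 3 4 6 7 13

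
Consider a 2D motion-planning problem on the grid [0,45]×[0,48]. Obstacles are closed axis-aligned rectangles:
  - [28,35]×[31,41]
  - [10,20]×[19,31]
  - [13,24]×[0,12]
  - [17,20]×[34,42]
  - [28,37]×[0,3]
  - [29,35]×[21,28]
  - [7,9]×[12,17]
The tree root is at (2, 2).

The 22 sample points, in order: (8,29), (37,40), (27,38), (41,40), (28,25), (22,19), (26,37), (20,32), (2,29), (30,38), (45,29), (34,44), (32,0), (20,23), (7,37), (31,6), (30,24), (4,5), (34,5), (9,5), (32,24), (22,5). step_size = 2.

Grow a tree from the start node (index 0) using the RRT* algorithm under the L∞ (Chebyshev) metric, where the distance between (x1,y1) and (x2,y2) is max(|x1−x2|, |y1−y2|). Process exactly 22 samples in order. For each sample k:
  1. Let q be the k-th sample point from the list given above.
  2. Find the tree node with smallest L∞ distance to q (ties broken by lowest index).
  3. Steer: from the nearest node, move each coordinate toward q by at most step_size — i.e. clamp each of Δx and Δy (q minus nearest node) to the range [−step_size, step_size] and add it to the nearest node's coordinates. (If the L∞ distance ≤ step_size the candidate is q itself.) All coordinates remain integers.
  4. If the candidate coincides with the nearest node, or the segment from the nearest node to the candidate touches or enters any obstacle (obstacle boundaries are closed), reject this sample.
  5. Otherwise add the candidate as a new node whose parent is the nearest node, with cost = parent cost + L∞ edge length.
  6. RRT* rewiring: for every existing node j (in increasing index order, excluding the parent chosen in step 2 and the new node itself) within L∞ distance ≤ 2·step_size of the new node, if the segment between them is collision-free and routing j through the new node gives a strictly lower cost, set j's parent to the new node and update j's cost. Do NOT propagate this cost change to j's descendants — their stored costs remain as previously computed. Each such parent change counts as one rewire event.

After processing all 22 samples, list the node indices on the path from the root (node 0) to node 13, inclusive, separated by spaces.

1. q=(8,29) nearest=0 d=27 new=(4,4) → add node 1 parent=0 cost=2
2. q=(37,40) nearest=1 d=36 new=(6,6) → add node 2 parent=1 cost=4
3. q=(27,38) nearest=2 d=32 new=(8,8) → add node 3 parent=2 cost=6
4. q=(41,40) nearest=3 d=33 new=(10,10) → add node 4 parent=3 cost=8
5. q=(28,25) nearest=4 d=18 new=(12,12) → add node 5 parent=4 cost=10
6. q=(22,19) nearest=5 d=10 new=(14,14) → add node 6 parent=5 cost=12
7. q=(26,37) nearest=6 d=23 new=(16,16) → add node 7 parent=6 cost=14
8. q=(20,32) nearest=7 d=16 new=(18,18) → add node 8 parent=7 cost=16
9. q=(2,29) nearest=7 d=14 new=(14,18) → add node 9 parent=7 cost=16
10. q=(30,38) nearest=8 d=20 new=(20,20) → blocked by [10,20]×[19,31], reject
11. q=(45,29) nearest=8 d=27 new=(20,20) → blocked by [10,20]×[19,31], reject
12. q=(34,44) nearest=8 d=26 new=(20,20) → blocked by [10,20]×[19,31], reject
13. q=(32,0) nearest=7 d=16 new=(18,14) → add node 10 parent=7 cost=16
14. q=(20,23) nearest=8 d=5 new=(20,20) → blocked by [10,20]×[19,31], reject
15. q=(7,37) nearest=8 d=19 new=(16,20) → blocked by [10,20]×[19,31], reject
16. q=(31,6) nearest=8 d=13 new=(20,16) → add node 11 parent=8 cost=18
17. q=(30,24) nearest=11 d=10 new=(22,18) → add node 12 parent=11 cost=20
18. q=(4,5) nearest=1 d=1 new=(4,5) → add node 13 parent=1 cost=3
19. q=(34,5) nearest=12 d=13 new=(24,16) → add node 14 parent=12 cost=22
20. q=(9,5) nearest=2 d=3 new=(8,5) → add node 15 parent=2 cost=6
21. q=(32,24) nearest=14 d=8 new=(26,18) → add node 16 parent=14 cost=24
22. q=(22,5) nearest=6 d=9 new=(16,12) → blocked by [13,24]×[0,12], reject

Path: 0 1 13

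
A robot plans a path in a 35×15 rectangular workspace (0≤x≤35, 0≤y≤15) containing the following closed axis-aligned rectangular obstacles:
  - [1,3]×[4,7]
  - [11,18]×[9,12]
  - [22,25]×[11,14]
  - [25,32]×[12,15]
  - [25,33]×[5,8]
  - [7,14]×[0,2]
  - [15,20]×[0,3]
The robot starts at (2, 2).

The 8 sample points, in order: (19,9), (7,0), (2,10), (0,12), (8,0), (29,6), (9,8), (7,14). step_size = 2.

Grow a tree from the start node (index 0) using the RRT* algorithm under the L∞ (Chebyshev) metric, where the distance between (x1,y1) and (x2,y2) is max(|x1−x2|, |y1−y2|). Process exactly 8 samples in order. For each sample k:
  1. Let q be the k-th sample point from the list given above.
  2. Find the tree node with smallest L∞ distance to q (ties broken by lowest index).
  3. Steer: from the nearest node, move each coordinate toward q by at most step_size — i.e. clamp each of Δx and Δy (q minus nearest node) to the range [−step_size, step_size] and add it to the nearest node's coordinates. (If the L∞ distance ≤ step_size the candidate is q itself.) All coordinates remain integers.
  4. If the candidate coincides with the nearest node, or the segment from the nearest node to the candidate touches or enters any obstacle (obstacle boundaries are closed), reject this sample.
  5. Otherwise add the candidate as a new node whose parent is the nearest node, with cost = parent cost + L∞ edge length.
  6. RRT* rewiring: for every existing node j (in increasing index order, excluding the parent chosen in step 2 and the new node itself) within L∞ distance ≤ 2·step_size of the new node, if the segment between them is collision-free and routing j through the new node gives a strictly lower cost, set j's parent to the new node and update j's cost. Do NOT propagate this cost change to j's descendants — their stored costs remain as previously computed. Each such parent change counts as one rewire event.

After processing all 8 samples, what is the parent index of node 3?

Parent of node 3: 2

1. q=(19,9) nearest=0 d=17 new=(4,4) → add node 1 parent=0 cost=2
2. q=(7,0) nearest=1 d=4 new=(6,2) → add node 2 parent=1 cost=4
3. q=(2,10) nearest=1 d=6 new=(2,6) → blocked by [1,3]×[4,7], reject
4. q=(0,12) nearest=1 d=8 new=(2,6) → blocked by [1,3]×[4,7], reject
5. q=(8,0) nearest=2 d=2 new=(8,0) → blocked by [7,14]×[0,2], reject
6. q=(29,6) nearest=2 d=23 new=(8,4) → add node 3 parent=2 cost=6
7. q=(9,8) nearest=3 d=4 new=(9,6) → add node 4 parent=3 cost=8
8. q=(7,14) nearest=4 d=8 new=(7,8) → add node 5 parent=4 cost=10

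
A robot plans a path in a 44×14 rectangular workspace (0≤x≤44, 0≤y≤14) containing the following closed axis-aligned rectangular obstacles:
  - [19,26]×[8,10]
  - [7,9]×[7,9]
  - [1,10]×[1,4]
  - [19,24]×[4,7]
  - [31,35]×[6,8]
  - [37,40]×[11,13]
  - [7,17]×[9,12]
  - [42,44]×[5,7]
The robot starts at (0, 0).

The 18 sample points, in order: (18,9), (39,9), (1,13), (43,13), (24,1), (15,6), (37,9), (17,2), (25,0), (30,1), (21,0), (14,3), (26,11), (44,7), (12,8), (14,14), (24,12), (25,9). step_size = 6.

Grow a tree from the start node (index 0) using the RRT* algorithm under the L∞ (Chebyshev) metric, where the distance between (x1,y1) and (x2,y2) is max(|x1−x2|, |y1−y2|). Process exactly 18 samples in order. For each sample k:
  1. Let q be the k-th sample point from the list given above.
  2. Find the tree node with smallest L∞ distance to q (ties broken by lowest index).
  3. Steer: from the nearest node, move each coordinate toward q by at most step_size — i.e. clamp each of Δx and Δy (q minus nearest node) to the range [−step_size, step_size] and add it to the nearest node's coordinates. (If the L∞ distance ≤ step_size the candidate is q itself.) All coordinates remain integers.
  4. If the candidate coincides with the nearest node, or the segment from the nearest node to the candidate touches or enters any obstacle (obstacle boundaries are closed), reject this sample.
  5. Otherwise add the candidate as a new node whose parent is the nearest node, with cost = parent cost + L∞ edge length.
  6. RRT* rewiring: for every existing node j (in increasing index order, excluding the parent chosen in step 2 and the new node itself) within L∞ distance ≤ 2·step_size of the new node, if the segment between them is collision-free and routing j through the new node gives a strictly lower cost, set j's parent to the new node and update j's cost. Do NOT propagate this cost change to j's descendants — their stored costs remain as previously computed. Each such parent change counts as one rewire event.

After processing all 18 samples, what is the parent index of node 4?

1. q=(18,9) nearest=0 d=18 new=(6,6) → blocked by [1,10]×[1,4], reject
2. q=(39,9) nearest=0 d=39 new=(6,6) → blocked by [1,10]×[1,4], reject
3. q=(1,13) nearest=0 d=13 new=(1,6) → add node 1 parent=0 cost=6
4. q=(43,13) nearest=1 d=42 new=(7,12) → blocked by [7,17]×[9,12], reject
5. q=(24,1) nearest=1 d=23 new=(7,1) → blocked by [1,10]×[1,4], reject
6. q=(15,6) nearest=1 d=14 new=(7,6) → add node 2 parent=1 cost=12
7. q=(37,9) nearest=2 d=30 new=(13,9) → blocked by [7,9]×[7,9], reject
8. q=(17,2) nearest=2 d=10 new=(13,2) → blocked by [1,10]×[1,4], reject
9. q=(25,0) nearest=2 d=18 new=(13,0) → blocked by [1,10]×[1,4], reject
10. q=(30,1) nearest=2 d=23 new=(13,1) → blocked by [1,10]×[1,4], reject
11. q=(21,0) nearest=2 d=14 new=(13,0) → blocked by [1,10]×[1,4], reject
12. q=(14,3) nearest=2 d=7 new=(13,3) → add node 3 parent=2 cost=18
13. q=(26,11) nearest=3 d=13 new=(19,9) → blocked by [19,26]×[8,10], reject
14. q=(44,7) nearest=3 d=31 new=(19,7) → blocked by [19,24]×[4,7], reject
15. q=(12,8) nearest=2 d=5 new=(12,8) → add node 4 parent=2 cost=17
16. q=(14,14) nearest=4 d=6 new=(14,14) → blocked by [7,17]×[9,12], reject
17. q=(24,12) nearest=3 d=11 new=(19,9) → blocked by [19,26]×[8,10], reject
18. q=(25,9) nearest=3 d=12 new=(19,9) → blocked by [19,26]×[8,10], reject

Parent of node 4: 2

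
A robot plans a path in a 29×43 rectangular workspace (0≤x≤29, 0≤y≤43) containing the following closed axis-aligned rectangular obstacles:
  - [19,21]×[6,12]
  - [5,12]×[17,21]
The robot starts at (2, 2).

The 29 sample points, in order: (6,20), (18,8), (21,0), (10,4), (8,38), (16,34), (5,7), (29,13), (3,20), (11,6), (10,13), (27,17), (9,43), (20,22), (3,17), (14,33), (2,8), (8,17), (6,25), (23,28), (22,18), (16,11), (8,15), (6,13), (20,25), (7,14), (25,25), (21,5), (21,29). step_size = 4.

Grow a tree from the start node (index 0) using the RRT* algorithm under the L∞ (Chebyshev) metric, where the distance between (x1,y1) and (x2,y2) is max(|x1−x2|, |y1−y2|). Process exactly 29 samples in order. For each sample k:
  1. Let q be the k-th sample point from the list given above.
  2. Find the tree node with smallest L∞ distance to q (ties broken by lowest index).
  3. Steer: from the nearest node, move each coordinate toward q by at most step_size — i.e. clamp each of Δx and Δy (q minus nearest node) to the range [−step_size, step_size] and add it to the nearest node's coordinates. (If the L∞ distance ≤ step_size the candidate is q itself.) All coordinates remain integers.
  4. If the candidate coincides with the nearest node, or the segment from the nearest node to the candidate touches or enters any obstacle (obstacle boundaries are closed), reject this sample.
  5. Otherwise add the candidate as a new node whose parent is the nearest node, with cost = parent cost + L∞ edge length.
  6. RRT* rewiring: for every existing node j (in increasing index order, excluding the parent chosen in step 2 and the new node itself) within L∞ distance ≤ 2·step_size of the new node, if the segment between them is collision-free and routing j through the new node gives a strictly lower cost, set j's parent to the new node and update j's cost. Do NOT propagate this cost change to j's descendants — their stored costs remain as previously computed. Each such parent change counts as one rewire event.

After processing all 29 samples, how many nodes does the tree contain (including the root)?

Node count: 25

1. q=(6,20) nearest=0 d=18 new=(6,6) → add node 1 parent=0 cost=4
2. q=(18,8) nearest=1 d=12 new=(10,8) → add node 2 parent=1 cost=8
3. q=(21,0) nearest=2 d=11 new=(14,4) → add node 3 parent=2 cost=12
4. q=(10,4) nearest=1 d=4 new=(10,4) → add node 4 parent=1 cost=8
5. q=(8,38) nearest=2 d=30 new=(8,12) → add node 5 parent=2 cost=12
6. q=(16,34) nearest=5 d=22 new=(12,16) → add node 6 parent=5 cost=16
7. q=(5,7) nearest=1 d=1 new=(5,7) → add node 7 parent=1 cost=5; rewire 5→7 (10<12)
8. q=(29,13) nearest=3 d=15 new=(18,8) → add node 8 parent=3 cost=16
9. q=(3,20) nearest=5 d=8 new=(4,16) → add node 9 parent=5 cost=14
10. q=(11,6) nearest=2 d=2 new=(11,6) → add node 10 parent=2 cost=10
11. q=(10,13) nearest=5 d=2 new=(10,13) → add node 11 parent=5 cost=12; rewire 6→11 (15<16)
12. q=(27,17) nearest=8 d=9 new=(22,12) → blocked by [19,21]×[6,12], reject
13. q=(9,43) nearest=6 d=27 new=(9,20) → blocked by [5,12]×[17,21], reject
14. q=(20,22) nearest=6 d=8 new=(16,20) → add node 12 parent=6 cost=19
15. q=(3,17) nearest=9 d=1 new=(3,17) → add node 13 parent=9 cost=15
16. q=(14,33) nearest=12 d=13 new=(14,24) → add node 14 parent=12 cost=23
17. q=(2,8) nearest=7 d=3 new=(2,8) → add node 15 parent=7 cost=8
18. q=(8,17) nearest=6 d=4 new=(8,17) → blocked by [5,12]×[17,21], reject
19. q=(6,25) nearest=13 d=8 new=(6,21) → blocked by [5,12]×[17,21], reject
20. q=(23,28) nearest=12 d=8 new=(20,24) → add node 16 parent=12 cost=23
21. q=(22,18) nearest=12 d=6 new=(20,18) → add node 17 parent=12 cost=23
22. q=(16,11) nearest=8 d=3 new=(16,11) → add node 18 parent=8 cost=19
23. q=(8,15) nearest=11 d=2 new=(8,15) → add node 19 parent=11 cost=14
24. q=(6,13) nearest=5 d=2 new=(6,13) → add node 20 parent=5 cost=12
25. q=(20,25) nearest=16 d=1 new=(20,25) → add node 21 parent=16 cost=24
26. q=(7,14) nearest=19 d=1 new=(7,14) → add node 22 parent=19 cost=15
27. q=(25,25) nearest=16 d=5 new=(24,25) → add node 23 parent=16 cost=27
28. q=(21,5) nearest=8 d=3 new=(21,5) → blocked by [19,21]×[6,12], reject
29. q=(21,29) nearest=21 d=4 new=(21,29) → add node 24 parent=21 cost=28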